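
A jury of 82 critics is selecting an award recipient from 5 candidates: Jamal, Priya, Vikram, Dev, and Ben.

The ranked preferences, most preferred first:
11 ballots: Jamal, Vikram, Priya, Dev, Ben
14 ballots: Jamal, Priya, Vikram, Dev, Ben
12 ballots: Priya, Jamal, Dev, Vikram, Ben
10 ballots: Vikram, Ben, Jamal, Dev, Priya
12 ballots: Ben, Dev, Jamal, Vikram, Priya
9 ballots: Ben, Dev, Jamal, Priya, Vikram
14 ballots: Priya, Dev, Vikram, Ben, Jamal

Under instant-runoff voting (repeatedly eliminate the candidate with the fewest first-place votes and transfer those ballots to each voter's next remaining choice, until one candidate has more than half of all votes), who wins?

Round 1: Jamal 25, Priya 26, Vikram 10, Dev 0, Ben 21. Dev eliminated.
Round 2: Jamal 25, Priya 26, Vikram 10, Ben 21. Vikram eliminated.
Round 3: Jamal 25, Priya 26, Ben 31. Jamal eliminated.
Round 4: Priya 51, Ben 31. Priya has a majority (≥42).

Priya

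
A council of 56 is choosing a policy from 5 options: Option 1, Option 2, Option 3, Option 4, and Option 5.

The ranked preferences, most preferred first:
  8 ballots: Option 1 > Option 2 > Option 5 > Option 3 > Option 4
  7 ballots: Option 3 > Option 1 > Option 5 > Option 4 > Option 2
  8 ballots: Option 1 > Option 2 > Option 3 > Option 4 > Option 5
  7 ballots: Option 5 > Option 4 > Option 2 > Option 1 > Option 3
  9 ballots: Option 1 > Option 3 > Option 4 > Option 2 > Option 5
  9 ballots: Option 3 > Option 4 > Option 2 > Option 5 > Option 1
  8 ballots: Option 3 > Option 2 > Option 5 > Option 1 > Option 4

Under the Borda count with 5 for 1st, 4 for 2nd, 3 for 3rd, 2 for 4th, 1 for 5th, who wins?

Option 3

Option 1: 8×5 + 7×4 + 8×5 + 7×2 + 9×5 + 9×1 + 8×2 = 192
Option 2: 8×4 + 7×1 + 8×4 + 7×3 + 9×2 + 9×3 + 8×4 = 169
Option 3: 8×2 + 7×5 + 8×3 + 7×1 + 9×4 + 9×5 + 8×5 = 203
Option 4: 8×1 + 7×2 + 8×2 + 7×4 + 9×3 + 9×4 + 8×1 = 137
Option 5: 8×3 + 7×3 + 8×1 + 7×5 + 9×1 + 9×2 + 8×3 = 139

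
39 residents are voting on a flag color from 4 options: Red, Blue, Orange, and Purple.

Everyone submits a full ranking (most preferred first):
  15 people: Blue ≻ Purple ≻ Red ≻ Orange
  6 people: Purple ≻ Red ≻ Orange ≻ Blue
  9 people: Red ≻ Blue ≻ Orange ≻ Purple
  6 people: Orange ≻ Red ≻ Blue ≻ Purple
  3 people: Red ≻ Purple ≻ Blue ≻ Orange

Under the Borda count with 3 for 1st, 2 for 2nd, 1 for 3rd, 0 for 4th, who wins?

Red

Red: 15×1 + 6×2 + 9×3 + 6×2 + 3×3 = 75
Blue: 15×3 + 6×0 + 9×2 + 6×1 + 3×1 = 72
Orange: 15×0 + 6×1 + 9×1 + 6×3 + 3×0 = 33
Purple: 15×2 + 6×3 + 9×0 + 6×0 + 3×2 = 54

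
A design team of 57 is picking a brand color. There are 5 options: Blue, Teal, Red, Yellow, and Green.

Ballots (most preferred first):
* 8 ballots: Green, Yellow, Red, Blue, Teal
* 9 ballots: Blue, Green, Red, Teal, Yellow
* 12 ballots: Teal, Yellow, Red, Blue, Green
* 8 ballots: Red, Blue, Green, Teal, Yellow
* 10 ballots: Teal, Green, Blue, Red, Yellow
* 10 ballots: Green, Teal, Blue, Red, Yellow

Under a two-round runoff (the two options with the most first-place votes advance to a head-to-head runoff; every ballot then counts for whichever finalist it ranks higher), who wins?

Round 1 first-place votes: Blue 9, Teal 22, Red 8, Yellow 0, Green 18. Teal and Green advance.
Runoff: Teal is ranked above Green on 22 ballots, Green above Teal on 35.

Green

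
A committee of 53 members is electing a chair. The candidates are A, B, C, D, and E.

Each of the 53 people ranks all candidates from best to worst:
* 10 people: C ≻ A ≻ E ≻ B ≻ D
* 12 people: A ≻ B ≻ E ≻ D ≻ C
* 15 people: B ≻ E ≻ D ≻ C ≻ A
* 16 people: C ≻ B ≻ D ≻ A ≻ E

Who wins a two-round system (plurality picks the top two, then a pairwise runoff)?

B

Round 1 first-place votes: A 12, B 15, C 26, D 0, E 0. C and B advance.
Runoff: C is ranked above B on 26 ballots, B above C on 27.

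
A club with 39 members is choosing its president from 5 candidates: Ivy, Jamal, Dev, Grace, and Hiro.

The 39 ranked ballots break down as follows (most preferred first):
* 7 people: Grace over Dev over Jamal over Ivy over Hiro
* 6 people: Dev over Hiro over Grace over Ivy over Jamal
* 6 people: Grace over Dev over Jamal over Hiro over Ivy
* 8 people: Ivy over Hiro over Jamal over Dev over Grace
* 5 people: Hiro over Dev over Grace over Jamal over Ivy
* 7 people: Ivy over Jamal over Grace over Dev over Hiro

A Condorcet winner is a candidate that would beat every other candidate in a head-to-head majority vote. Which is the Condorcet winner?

Grace vs Ivy: 24–15
Grace vs Jamal: 24–15
Grace vs Dev: 20–19
Grace vs Hiro: 20–19
Grace beats every other candidate.

Grace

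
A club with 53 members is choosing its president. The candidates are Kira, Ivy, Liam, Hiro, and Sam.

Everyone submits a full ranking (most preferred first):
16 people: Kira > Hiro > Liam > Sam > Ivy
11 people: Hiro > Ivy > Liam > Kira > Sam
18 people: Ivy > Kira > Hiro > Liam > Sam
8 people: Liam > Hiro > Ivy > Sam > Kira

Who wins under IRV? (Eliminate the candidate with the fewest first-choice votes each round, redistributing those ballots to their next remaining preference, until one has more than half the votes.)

Hiro

Round 1: Kira 16, Ivy 18, Liam 8, Hiro 11, Sam 0. Sam eliminated.
Round 2: Kira 16, Ivy 18, Liam 8, Hiro 11. Liam eliminated.
Round 3: Kira 16, Ivy 18, Hiro 19. Kira eliminated.
Round 4: Ivy 18, Hiro 35. Hiro has a majority (≥27).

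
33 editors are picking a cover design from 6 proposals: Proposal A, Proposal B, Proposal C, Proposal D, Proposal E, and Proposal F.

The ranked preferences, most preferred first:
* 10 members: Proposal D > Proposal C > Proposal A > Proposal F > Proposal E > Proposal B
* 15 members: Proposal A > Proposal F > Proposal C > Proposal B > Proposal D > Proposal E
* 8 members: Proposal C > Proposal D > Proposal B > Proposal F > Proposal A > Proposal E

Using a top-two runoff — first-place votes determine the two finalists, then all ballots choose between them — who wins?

Proposal D

Round 1 first-place votes: Proposal A 15, Proposal B 0, Proposal C 8, Proposal D 10, Proposal E 0, Proposal F 0. Proposal A and Proposal D advance.
Runoff: Proposal A is ranked above Proposal D on 15 ballots, Proposal D above Proposal A on 18.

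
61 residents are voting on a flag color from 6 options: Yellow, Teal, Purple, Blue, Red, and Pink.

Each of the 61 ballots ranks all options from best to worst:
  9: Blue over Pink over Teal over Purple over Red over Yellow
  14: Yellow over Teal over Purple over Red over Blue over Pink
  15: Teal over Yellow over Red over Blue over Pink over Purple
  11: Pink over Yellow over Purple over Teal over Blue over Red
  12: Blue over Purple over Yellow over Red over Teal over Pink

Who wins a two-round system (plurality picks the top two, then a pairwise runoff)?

Teal

Round 1 first-place votes: Yellow 14, Teal 15, Purple 0, Blue 21, Red 0, Pink 11. Blue and Teal advance.
Runoff: Blue is ranked above Teal on 21 ballots, Teal above Blue on 40.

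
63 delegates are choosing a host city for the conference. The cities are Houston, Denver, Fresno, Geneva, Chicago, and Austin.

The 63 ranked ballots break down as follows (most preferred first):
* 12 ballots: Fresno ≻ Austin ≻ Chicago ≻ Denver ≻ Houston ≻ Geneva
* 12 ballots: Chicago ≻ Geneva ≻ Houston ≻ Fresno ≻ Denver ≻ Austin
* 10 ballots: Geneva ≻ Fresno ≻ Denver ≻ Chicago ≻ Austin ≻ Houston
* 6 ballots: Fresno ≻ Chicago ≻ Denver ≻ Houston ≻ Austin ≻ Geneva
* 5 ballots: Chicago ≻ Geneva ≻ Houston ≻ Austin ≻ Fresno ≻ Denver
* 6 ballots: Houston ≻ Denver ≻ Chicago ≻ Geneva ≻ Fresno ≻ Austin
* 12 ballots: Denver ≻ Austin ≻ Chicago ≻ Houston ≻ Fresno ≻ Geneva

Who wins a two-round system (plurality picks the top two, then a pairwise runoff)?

Round 1 first-place votes: Houston 6, Denver 12, Fresno 18, Geneva 10, Chicago 17, Austin 0. Fresno and Chicago advance.
Runoff: Fresno is ranked above Chicago on 28 ballots, Chicago above Fresno on 35.

Chicago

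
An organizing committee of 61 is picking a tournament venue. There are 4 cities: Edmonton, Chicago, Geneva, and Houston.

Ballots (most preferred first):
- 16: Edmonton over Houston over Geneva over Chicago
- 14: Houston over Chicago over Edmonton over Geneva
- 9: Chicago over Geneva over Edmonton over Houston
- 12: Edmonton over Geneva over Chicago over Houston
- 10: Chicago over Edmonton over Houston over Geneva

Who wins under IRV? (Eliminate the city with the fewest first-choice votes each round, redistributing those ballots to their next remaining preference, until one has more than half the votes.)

Round 1: Edmonton 28, Chicago 19, Geneva 0, Houston 14. Geneva eliminated.
Round 2: Edmonton 28, Chicago 19, Houston 14. Houston eliminated.
Round 3: Edmonton 28, Chicago 33. Chicago has a majority (≥31).

Chicago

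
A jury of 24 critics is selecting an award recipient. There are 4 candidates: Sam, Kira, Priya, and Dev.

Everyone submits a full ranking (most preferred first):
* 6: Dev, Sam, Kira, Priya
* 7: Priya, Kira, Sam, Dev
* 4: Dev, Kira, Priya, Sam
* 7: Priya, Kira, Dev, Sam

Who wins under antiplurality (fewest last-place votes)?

Last-place votes: Sam 11, Kira 0, Priya 6, Dev 7.

Kira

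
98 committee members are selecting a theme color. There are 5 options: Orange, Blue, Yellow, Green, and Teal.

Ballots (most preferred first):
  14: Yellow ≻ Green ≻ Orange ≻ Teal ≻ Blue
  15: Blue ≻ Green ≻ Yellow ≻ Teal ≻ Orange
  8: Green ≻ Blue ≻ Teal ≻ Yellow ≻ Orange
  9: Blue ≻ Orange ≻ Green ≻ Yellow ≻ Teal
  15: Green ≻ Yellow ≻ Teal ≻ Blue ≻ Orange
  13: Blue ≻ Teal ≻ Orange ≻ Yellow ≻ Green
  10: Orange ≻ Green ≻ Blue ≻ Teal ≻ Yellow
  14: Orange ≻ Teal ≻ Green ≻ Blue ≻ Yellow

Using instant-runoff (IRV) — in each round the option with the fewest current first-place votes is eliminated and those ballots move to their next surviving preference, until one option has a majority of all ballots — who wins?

Green

Round 1: Orange 24, Blue 37, Yellow 14, Green 23, Teal 0. Teal eliminated.
Round 2: Orange 24, Blue 37, Yellow 14, Green 23. Yellow eliminated.
Round 3: Orange 24, Blue 37, Green 37. Orange eliminated.
Round 4: Blue 37, Green 61. Green has a majority (≥50).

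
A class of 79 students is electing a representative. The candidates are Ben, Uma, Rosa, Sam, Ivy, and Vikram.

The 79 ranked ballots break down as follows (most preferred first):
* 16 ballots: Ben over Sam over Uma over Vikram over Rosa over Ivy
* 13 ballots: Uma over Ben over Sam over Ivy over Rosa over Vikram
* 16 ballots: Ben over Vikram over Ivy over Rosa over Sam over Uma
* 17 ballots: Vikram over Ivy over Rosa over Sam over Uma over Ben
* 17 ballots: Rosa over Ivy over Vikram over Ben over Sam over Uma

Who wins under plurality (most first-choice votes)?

Ben

First-place votes: Ben 32, Uma 13, Rosa 17, Sam 0, Ivy 0, Vikram 17.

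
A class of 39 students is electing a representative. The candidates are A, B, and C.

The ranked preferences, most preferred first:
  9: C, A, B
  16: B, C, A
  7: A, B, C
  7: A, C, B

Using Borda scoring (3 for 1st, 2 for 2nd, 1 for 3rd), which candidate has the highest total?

C

A: 9×2 + 16×1 + 7×3 + 7×3 = 76
B: 9×1 + 16×3 + 7×2 + 7×1 = 78
C: 9×3 + 16×2 + 7×1 + 7×2 = 80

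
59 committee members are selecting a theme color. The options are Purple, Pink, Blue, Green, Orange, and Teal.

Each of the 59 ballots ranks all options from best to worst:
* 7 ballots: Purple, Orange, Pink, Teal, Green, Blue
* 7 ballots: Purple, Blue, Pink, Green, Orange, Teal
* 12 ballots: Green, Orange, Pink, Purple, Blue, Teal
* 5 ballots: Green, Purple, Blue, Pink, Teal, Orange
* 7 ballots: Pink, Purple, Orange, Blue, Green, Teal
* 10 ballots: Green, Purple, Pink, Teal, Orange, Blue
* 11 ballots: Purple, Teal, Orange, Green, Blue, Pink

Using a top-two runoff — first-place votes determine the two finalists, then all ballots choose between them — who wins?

Purple

Round 1 first-place votes: Purple 25, Pink 7, Blue 0, Green 27, Orange 0, Teal 0. Green and Purple advance.
Runoff: Green is ranked above Purple on 27 ballots, Purple above Green on 32.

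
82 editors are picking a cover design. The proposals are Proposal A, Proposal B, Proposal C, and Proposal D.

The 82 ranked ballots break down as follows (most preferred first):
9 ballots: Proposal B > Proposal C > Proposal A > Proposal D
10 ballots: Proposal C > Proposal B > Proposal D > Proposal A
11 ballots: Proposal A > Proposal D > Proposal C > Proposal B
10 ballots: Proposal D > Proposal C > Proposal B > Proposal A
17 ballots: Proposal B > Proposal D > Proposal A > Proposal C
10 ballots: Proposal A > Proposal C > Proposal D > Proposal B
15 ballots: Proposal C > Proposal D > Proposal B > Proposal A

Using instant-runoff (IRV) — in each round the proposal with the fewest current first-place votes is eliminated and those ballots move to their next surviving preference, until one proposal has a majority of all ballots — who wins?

Round 1: Proposal A 21, Proposal B 26, Proposal C 25, Proposal D 10. Proposal D eliminated.
Round 2: Proposal A 21, Proposal B 26, Proposal C 35. Proposal A eliminated.
Round 3: Proposal B 26, Proposal C 56. Proposal C has a majority (≥42).

Proposal C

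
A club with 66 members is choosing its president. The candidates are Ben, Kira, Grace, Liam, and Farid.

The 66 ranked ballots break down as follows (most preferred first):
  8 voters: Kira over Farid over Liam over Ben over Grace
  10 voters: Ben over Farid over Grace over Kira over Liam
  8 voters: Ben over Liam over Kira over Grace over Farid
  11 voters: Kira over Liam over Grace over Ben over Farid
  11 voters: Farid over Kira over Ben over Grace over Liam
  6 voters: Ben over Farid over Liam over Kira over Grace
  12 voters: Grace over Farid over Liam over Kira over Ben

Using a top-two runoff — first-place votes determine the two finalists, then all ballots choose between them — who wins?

Round 1 first-place votes: Ben 24, Kira 19, Grace 12, Liam 0, Farid 11. Ben and Kira advance.
Runoff: Ben is ranked above Kira on 24 ballots, Kira above Ben on 42.

Kira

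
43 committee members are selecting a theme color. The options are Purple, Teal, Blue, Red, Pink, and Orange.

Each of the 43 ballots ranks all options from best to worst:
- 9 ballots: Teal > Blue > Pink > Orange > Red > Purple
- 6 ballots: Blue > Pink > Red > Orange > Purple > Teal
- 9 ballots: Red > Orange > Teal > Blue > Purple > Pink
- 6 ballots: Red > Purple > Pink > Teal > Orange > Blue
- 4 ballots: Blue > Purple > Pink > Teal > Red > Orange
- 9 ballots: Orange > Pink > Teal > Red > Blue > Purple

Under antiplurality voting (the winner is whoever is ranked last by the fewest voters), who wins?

Last-place votes: Purple 18, Teal 6, Blue 6, Red 0, Pink 9, Orange 4.

Red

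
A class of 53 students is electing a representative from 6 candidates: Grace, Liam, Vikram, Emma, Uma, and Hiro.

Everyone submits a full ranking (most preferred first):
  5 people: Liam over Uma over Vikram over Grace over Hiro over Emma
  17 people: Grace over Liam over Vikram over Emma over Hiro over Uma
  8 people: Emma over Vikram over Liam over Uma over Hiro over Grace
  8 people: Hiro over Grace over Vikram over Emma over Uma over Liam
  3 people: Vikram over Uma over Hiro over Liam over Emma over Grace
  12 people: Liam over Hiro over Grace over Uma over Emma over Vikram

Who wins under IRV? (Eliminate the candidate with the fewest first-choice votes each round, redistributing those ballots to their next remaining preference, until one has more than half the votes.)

Round 1: Grace 17, Liam 17, Vikram 3, Emma 8, Uma 0, Hiro 8. Uma eliminated.
Round 2: Grace 17, Liam 17, Vikram 3, Emma 8, Hiro 8. Vikram eliminated.
Round 3: Grace 17, Liam 17, Emma 8, Hiro 11. Emma eliminated.
Round 4: Grace 17, Liam 25, Hiro 11. Hiro eliminated.
Round 5: Grace 25, Liam 28. Liam has a majority (≥27).

Liam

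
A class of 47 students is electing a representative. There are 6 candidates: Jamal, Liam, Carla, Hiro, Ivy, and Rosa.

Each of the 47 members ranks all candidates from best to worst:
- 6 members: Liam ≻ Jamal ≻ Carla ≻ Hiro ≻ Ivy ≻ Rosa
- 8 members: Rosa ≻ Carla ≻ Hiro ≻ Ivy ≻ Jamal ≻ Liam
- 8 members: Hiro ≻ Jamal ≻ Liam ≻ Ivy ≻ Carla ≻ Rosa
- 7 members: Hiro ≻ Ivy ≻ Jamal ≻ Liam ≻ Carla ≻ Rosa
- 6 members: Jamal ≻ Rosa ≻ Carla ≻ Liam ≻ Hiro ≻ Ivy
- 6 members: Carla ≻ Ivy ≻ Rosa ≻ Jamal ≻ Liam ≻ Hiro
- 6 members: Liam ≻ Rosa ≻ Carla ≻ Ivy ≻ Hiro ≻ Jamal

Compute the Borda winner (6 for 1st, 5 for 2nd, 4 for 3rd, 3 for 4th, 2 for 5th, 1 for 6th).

Jamal: 6×5 + 8×2 + 8×5 + 7×4 + 6×6 + 6×3 + 6×1 = 174
Liam: 6×6 + 8×1 + 8×4 + 7×3 + 6×3 + 6×2 + 6×6 = 163
Carla: 6×4 + 8×5 + 8×2 + 7×2 + 6×4 + 6×6 + 6×4 = 178
Hiro: 6×3 + 8×4 + 8×6 + 7×6 + 6×2 + 6×1 + 6×2 = 170
Ivy: 6×2 + 8×3 + 8×3 + 7×5 + 6×1 + 6×5 + 6×3 = 149
Rosa: 6×1 + 8×6 + 8×1 + 7×1 + 6×5 + 6×4 + 6×5 = 153

Carla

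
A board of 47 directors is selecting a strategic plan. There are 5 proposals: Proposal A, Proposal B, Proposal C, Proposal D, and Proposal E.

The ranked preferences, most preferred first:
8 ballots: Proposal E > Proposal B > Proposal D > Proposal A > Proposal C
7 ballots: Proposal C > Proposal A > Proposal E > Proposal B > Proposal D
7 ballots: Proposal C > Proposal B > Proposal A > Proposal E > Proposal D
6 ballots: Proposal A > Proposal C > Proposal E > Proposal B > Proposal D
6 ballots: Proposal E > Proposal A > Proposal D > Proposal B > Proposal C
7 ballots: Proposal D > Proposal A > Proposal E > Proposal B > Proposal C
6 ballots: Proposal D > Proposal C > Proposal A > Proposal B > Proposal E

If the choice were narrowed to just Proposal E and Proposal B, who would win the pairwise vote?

Proposal E

Proposal E is ranked above Proposal B on 34 ballots; Proposal B above Proposal E on 13.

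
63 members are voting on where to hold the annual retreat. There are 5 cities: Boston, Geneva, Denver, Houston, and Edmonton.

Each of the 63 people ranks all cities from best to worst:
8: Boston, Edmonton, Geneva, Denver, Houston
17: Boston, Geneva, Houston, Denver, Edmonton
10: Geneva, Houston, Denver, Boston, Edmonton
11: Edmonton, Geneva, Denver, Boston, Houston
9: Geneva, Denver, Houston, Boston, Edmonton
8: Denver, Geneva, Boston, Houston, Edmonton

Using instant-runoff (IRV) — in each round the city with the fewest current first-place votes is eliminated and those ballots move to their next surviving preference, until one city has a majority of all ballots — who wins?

Geneva

Round 1: Boston 25, Geneva 19, Denver 8, Houston 0, Edmonton 11. Houston eliminated.
Round 2: Boston 25, Geneva 19, Denver 8, Edmonton 11. Denver eliminated.
Round 3: Boston 25, Geneva 27, Edmonton 11. Edmonton eliminated.
Round 4: Boston 25, Geneva 38. Geneva has a majority (≥32).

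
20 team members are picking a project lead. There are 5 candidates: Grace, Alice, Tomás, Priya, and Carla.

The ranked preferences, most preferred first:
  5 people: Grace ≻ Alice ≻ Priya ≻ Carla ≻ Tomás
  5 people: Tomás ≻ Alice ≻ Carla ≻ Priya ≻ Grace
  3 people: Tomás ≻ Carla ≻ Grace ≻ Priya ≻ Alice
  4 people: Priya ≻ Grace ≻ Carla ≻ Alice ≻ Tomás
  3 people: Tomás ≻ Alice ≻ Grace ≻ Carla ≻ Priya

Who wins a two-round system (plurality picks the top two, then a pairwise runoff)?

Tomás

Round 1 first-place votes: Grace 5, Alice 0, Tomás 11, Priya 4, Carla 0. Tomás and Grace advance.
Runoff: Tomás is ranked above Grace on 11 ballots, Grace above Tomás on 9.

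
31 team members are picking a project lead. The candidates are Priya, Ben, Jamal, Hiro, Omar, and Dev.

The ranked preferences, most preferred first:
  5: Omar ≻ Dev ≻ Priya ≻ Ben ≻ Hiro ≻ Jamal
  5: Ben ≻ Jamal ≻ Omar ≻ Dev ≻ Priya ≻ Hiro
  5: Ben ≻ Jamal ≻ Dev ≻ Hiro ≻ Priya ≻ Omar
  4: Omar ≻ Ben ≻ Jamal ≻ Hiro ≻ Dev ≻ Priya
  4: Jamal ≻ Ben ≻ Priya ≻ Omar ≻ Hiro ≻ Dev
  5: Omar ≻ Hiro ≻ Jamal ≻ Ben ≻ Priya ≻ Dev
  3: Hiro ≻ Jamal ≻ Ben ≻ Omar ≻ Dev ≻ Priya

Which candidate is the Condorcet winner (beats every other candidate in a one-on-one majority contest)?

Ben

Ben vs Priya: 26–5
Ben vs Jamal: 19–12
Ben vs Hiro: 23–8
Ben vs Omar: 17–14
Ben vs Dev: 26–5
Ben beats every other candidate.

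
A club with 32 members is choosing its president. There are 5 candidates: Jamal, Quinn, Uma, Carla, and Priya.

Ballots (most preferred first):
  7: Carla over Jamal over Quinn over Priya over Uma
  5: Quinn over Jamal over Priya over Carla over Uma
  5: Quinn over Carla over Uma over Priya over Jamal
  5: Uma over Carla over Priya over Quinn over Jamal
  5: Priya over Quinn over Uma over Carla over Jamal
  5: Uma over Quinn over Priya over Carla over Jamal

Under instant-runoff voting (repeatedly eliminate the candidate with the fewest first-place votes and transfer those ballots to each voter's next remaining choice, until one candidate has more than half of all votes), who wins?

Round 1: Jamal 0, Quinn 10, Uma 10, Carla 7, Priya 5. Jamal eliminated.
Round 2: Quinn 10, Uma 10, Carla 7, Priya 5. Priya eliminated.
Round 3: Quinn 15, Uma 10, Carla 7. Carla eliminated.
Round 4: Quinn 22, Uma 10. Quinn has a majority (≥17).

Quinn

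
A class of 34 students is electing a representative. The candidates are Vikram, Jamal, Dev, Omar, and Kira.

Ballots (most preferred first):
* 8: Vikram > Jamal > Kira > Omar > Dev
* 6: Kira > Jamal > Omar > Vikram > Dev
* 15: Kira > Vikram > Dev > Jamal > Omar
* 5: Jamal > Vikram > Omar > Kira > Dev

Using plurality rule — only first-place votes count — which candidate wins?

First-place votes: Vikram 8, Jamal 5, Dev 0, Omar 0, Kira 21.

Kira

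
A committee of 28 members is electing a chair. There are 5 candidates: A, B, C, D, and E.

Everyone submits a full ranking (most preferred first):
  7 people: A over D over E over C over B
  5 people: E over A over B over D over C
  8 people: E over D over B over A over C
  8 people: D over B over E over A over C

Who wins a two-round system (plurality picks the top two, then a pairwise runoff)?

Round 1 first-place votes: A 7, B 0, C 0, D 8, E 13. E and D advance.
Runoff: E is ranked above D on 13 ballots, D above E on 15.

D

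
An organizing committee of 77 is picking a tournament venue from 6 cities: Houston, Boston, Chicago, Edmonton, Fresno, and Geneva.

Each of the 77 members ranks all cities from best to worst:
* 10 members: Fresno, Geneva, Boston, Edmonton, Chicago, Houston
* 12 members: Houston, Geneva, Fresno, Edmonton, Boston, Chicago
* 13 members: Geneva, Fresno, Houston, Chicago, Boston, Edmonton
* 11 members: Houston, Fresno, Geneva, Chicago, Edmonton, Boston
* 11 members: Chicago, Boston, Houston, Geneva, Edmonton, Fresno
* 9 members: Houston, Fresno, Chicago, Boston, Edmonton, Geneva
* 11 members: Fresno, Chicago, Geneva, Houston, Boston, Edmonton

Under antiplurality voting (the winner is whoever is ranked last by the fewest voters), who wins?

Geneva

Last-place votes: Houston 10, Boston 11, Chicago 12, Edmonton 24, Fresno 11, Geneva 9.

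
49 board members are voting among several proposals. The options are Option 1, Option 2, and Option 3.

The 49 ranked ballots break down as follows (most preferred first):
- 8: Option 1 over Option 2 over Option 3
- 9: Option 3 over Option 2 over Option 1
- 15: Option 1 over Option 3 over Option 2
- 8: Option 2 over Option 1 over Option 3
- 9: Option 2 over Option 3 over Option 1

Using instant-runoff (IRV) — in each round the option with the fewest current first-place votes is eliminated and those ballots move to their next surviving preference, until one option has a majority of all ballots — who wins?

Option 2

Round 1: Option 1 23, Option 2 17, Option 3 9. Option 3 eliminated.
Round 2: Option 1 23, Option 2 26. Option 2 has a majority (≥25).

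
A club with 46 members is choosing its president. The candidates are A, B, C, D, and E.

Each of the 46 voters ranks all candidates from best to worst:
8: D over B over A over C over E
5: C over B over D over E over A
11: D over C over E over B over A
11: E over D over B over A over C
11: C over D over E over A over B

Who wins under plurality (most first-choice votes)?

D

First-place votes: A 0, B 0, C 16, D 19, E 11.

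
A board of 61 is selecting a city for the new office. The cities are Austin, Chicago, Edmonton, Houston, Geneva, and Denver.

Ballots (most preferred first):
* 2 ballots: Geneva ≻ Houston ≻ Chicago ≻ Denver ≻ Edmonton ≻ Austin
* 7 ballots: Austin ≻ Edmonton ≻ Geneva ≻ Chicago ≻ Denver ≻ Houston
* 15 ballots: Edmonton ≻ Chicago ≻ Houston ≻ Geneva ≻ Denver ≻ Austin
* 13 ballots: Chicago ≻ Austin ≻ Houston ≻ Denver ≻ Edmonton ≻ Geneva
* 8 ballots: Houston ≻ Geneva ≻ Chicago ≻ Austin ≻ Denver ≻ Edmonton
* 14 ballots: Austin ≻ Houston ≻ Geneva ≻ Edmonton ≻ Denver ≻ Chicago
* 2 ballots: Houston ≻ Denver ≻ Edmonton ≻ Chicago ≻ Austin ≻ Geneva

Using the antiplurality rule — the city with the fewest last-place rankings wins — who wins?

Last-place votes: Austin 17, Chicago 14, Edmonton 8, Houston 7, Geneva 15, Denver 0.

Denver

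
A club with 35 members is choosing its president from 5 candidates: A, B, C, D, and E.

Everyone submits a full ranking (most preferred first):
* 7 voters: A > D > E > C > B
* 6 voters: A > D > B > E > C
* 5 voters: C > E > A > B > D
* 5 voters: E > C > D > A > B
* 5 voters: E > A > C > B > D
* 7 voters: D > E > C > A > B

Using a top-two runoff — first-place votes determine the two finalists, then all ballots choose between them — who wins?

Round 1 first-place votes: A 13, B 0, C 5, D 7, E 10. A and E advance.
Runoff: A is ranked above E on 13 ballots, E above A on 22.

E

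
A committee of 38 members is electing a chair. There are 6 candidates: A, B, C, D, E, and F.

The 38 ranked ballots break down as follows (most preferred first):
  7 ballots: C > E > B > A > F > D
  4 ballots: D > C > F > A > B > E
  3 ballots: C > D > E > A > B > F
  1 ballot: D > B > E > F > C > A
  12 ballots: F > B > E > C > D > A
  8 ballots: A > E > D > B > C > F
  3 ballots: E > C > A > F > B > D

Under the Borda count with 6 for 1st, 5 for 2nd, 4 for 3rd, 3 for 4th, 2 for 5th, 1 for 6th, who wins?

E

A: 7×3 + 4×3 + 3×3 + 1×1 + 12×1 + 8×6 + 3×4 = 115
B: 7×4 + 4×2 + 3×2 + 1×5 + 12×5 + 8×3 + 3×2 = 137
C: 7×6 + 4×5 + 3×6 + 1×2 + 12×3 + 8×2 + 3×5 = 149
D: 7×1 + 4×6 + 3×5 + 1×6 + 12×2 + 8×4 + 3×1 = 111
E: 7×5 + 4×1 + 3×4 + 1×4 + 12×4 + 8×5 + 3×6 = 161
F: 7×2 + 4×4 + 3×1 + 1×3 + 12×6 + 8×1 + 3×3 = 125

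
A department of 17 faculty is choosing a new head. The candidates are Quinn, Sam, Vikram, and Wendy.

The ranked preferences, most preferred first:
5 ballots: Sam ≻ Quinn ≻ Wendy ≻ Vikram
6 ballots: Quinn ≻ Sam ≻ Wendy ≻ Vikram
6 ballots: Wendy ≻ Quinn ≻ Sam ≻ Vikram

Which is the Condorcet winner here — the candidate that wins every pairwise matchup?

Quinn

Quinn vs Sam: 12–5
Quinn vs Vikram: 17–0
Quinn vs Wendy: 11–6
Quinn beats every other candidate.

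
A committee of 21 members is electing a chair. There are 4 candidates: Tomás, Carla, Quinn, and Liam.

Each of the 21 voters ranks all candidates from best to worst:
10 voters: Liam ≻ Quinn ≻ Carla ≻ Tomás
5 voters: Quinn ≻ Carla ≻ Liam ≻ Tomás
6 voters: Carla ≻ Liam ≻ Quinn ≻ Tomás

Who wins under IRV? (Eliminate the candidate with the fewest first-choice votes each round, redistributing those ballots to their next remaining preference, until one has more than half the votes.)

Round 1: Tomás 0, Carla 6, Quinn 5, Liam 10. Tomás eliminated.
Round 2: Carla 6, Quinn 5, Liam 10. Quinn eliminated.
Round 3: Carla 11, Liam 10. Carla has a majority (≥11).

Carla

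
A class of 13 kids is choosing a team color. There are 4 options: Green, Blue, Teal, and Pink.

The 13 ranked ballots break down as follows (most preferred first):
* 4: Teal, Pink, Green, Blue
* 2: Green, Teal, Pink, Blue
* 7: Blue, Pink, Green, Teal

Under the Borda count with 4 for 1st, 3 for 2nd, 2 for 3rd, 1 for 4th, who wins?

Green: 4×2 + 2×4 + 7×2 = 30
Blue: 4×1 + 2×1 + 7×4 = 34
Teal: 4×4 + 2×3 + 7×1 = 29
Pink: 4×3 + 2×2 + 7×3 = 37

Pink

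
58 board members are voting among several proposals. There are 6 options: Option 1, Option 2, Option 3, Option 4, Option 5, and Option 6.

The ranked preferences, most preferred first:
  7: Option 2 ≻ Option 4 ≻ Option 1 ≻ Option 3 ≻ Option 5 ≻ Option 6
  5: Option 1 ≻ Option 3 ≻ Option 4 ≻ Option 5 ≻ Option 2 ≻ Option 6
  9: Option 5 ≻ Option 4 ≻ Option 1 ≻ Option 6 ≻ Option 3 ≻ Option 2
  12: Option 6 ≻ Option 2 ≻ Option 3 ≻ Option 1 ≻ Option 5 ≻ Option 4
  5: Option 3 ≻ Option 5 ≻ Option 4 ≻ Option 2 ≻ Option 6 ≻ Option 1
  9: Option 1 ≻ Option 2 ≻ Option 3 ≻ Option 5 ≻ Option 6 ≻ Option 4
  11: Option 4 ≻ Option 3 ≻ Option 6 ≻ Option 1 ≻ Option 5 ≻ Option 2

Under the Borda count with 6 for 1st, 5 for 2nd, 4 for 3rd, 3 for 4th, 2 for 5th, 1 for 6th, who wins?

Option 1: 7×4 + 5×6 + 9×4 + 12×3 + 5×1 + 9×6 + 11×3 = 222
Option 2: 7×6 + 5×2 + 9×1 + 12×5 + 5×3 + 9×5 + 11×1 = 192
Option 3: 7×3 + 5×5 + 9×2 + 12×4 + 5×6 + 9×4 + 11×5 = 233
Option 4: 7×5 + 5×4 + 9×5 + 12×1 + 5×4 + 9×1 + 11×6 = 207
Option 5: 7×2 + 5×3 + 9×6 + 12×2 + 5×5 + 9×3 + 11×2 = 181
Option 6: 7×1 + 5×1 + 9×3 + 12×6 + 5×2 + 9×2 + 11×4 = 183

Option 3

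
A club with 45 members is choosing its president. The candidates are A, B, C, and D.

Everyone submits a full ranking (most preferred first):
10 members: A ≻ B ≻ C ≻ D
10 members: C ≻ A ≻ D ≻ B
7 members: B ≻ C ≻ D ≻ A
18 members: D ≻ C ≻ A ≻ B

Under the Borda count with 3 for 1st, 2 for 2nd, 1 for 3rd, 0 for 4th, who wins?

A: 10×3 + 10×2 + 7×0 + 18×1 = 68
B: 10×2 + 10×0 + 7×3 + 18×0 = 41
C: 10×1 + 10×3 + 7×2 + 18×2 = 90
D: 10×0 + 10×1 + 7×1 + 18×3 = 71

C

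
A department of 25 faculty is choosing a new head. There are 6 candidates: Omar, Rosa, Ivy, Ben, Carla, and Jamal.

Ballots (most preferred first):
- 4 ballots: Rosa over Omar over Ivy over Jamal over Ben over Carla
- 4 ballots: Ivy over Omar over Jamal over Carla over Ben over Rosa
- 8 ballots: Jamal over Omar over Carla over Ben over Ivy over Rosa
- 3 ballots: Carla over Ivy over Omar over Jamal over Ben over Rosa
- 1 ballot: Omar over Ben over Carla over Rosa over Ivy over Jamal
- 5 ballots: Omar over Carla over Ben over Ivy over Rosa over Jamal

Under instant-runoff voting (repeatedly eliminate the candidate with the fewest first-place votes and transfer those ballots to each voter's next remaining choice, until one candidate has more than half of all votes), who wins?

Omar

Round 1: Omar 6, Rosa 4, Ivy 4, Ben 0, Carla 3, Jamal 8. Ben eliminated.
Round 2: Omar 6, Rosa 4, Ivy 4, Carla 3, Jamal 8. Carla eliminated.
Round 3: Omar 6, Rosa 4, Ivy 7, Jamal 8. Rosa eliminated.
Round 4: Omar 10, Ivy 7, Jamal 8. Ivy eliminated.
Round 5: Omar 17, Jamal 8. Omar has a majority (≥13).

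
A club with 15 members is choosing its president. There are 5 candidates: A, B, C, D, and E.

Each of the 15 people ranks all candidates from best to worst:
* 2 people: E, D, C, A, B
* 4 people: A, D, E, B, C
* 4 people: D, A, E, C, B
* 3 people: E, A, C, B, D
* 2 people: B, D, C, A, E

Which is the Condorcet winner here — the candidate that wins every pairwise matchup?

D vs A: 8–7
D vs B: 10–5
D vs C: 12–3
D vs E: 10–5
D beats every other candidate.

D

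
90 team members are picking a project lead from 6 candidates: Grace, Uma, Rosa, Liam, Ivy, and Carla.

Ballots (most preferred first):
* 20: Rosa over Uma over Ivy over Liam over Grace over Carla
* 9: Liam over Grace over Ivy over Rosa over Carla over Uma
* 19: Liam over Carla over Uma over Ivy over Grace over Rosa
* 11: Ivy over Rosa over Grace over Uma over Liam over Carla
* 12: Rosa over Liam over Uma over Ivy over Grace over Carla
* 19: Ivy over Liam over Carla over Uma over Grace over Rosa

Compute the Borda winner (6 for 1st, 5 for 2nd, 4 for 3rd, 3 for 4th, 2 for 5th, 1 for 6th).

Liam

Grace: 20×2 + 9×5 + 19×2 + 11×4 + 12×2 + 19×2 = 229
Uma: 20×5 + 9×1 + 19×4 + 11×3 + 12×4 + 19×3 = 323
Rosa: 20×6 + 9×3 + 19×1 + 11×5 + 12×6 + 19×1 = 312
Liam: 20×3 + 9×6 + 19×6 + 11×2 + 12×5 + 19×5 = 405
Ivy: 20×4 + 9×4 + 19×3 + 11×6 + 12×3 + 19×6 = 389
Carla: 20×1 + 9×2 + 19×5 + 11×1 + 12×1 + 19×4 = 232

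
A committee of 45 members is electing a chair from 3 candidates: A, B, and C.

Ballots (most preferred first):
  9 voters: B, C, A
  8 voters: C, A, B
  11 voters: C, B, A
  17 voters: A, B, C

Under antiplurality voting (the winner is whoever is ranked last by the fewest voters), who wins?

Last-place votes: A 20, B 8, C 17.

B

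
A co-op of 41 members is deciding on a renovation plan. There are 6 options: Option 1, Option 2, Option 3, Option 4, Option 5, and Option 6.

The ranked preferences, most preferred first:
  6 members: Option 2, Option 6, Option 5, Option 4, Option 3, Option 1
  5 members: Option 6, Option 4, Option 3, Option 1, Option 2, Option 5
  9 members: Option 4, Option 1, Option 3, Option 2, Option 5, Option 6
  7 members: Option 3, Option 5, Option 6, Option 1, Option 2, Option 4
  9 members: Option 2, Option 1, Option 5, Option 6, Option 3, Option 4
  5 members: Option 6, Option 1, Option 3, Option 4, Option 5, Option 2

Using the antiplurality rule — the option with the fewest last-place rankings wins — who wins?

Option 3

Last-place votes: Option 1 6, Option 2 5, Option 3 0, Option 4 16, Option 5 5, Option 6 9.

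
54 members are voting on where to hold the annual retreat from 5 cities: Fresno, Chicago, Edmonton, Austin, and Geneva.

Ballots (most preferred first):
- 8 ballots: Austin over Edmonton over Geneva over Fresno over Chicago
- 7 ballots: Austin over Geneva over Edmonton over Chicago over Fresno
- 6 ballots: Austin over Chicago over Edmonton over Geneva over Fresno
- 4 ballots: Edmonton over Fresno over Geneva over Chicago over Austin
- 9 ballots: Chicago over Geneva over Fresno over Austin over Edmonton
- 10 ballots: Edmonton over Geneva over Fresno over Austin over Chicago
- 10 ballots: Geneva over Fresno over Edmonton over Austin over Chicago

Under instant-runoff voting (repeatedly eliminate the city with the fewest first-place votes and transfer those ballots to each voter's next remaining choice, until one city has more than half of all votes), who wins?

Geneva

Round 1: Fresno 0, Chicago 9, Edmonton 14, Austin 21, Geneva 10. Fresno eliminated.
Round 2: Chicago 9, Edmonton 14, Austin 21, Geneva 10. Chicago eliminated.
Round 3: Edmonton 14, Austin 21, Geneva 19. Edmonton eliminated.
Round 4: Austin 21, Geneva 33. Geneva has a majority (≥28).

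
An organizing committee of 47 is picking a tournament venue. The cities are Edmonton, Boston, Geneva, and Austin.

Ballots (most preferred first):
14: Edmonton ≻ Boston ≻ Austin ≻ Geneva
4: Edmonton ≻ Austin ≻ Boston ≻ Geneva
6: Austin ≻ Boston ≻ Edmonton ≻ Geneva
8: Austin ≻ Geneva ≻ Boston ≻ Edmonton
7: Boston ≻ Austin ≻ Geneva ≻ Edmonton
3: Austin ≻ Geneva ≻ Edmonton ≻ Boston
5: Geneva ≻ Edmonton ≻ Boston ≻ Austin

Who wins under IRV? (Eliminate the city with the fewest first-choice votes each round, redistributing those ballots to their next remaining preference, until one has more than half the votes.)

Round 1: Edmonton 18, Boston 7, Geneva 5, Austin 17. Geneva eliminated.
Round 2: Edmonton 23, Boston 7, Austin 17. Boston eliminated.
Round 3: Edmonton 23, Austin 24. Austin has a majority (≥24).

Austin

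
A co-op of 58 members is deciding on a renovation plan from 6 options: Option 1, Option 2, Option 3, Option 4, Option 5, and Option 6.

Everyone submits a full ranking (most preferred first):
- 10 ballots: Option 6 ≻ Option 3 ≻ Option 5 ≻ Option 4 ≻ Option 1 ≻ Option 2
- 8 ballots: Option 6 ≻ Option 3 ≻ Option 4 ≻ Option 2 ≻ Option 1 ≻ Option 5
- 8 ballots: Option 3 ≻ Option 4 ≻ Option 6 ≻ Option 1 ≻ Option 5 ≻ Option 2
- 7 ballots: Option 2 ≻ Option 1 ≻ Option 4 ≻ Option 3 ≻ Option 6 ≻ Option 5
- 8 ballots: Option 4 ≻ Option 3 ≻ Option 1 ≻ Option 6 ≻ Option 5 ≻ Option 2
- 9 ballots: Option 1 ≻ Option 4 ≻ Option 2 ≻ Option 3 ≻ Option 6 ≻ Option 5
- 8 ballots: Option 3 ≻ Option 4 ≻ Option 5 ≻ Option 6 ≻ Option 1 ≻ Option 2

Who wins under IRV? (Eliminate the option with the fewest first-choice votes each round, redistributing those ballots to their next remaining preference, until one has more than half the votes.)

Round 1: Option 1 9, Option 2 7, Option 3 16, Option 4 8, Option 5 0, Option 6 18. Option 5 eliminated.
Round 2: Option 1 9, Option 2 7, Option 3 16, Option 4 8, Option 6 18. Option 2 eliminated.
Round 3: Option 1 16, Option 3 16, Option 4 8, Option 6 18. Option 4 eliminated.
Round 4: Option 1 16, Option 3 24, Option 6 18. Option 1 eliminated.
Round 5: Option 3 40, Option 6 18. Option 3 has a majority (≥30).

Option 3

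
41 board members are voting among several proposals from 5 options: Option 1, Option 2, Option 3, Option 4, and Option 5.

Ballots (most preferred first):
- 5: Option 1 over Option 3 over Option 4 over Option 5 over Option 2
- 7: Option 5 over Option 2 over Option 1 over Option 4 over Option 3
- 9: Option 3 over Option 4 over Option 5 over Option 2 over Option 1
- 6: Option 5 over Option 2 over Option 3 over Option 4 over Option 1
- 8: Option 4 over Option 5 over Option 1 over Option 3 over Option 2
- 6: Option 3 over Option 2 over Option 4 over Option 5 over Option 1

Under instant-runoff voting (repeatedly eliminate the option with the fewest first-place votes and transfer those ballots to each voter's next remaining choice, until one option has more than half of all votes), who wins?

Option 5

Round 1: Option 1 5, Option 2 0, Option 3 15, Option 4 8, Option 5 13. Option 2 eliminated.
Round 2: Option 1 5, Option 3 15, Option 4 8, Option 5 13. Option 1 eliminated.
Round 3: Option 3 20, Option 4 8, Option 5 13. Option 4 eliminated.
Round 4: Option 3 20, Option 5 21. Option 5 has a majority (≥21).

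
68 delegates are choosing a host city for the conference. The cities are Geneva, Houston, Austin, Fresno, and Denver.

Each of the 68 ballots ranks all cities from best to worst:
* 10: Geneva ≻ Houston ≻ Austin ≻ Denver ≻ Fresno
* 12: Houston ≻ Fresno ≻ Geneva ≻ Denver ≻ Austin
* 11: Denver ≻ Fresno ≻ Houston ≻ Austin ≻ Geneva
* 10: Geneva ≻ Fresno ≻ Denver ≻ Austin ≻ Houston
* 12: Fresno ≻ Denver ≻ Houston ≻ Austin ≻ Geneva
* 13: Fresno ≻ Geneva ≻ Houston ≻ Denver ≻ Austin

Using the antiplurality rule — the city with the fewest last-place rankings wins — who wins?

Denver

Last-place votes: Geneva 23, Houston 10, Austin 25, Fresno 10, Denver 0.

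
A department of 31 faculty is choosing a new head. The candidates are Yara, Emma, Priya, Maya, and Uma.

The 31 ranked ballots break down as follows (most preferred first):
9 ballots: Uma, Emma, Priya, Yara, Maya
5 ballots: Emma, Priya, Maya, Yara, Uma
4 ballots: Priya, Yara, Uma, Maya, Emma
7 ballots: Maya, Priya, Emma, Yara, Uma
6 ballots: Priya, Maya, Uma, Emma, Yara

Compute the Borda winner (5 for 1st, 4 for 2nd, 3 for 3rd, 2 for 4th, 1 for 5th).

Priya

Yara: 9×2 + 5×2 + 4×4 + 7×2 + 6×1 = 64
Emma: 9×4 + 5×5 + 4×1 + 7×3 + 6×2 = 98
Priya: 9×3 + 5×4 + 4×5 + 7×4 + 6×5 = 125
Maya: 9×1 + 5×3 + 4×2 + 7×5 + 6×4 = 91
Uma: 9×5 + 5×1 + 4×3 + 7×1 + 6×3 = 87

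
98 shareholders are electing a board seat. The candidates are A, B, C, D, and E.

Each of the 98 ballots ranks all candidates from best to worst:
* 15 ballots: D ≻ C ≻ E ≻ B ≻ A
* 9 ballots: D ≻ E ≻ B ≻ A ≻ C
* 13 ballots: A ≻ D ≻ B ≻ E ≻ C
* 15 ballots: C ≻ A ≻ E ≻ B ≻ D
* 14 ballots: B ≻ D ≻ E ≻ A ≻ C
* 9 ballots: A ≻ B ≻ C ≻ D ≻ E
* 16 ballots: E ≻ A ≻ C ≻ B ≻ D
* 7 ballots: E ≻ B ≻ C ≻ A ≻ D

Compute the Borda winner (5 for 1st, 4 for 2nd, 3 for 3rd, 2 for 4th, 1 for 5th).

E

A: 15×1 + 9×2 + 13×5 + 15×4 + 14×2 + 9×5 + 16×4 + 7×2 = 309
B: 15×2 + 9×3 + 13×3 + 15×2 + 14×5 + 9×4 + 16×2 + 7×4 = 292
C: 15×4 + 9×1 + 13×1 + 15×5 + 14×1 + 9×3 + 16×3 + 7×3 = 267
D: 15×5 + 9×5 + 13×4 + 15×1 + 14×4 + 9×2 + 16×1 + 7×1 = 284
E: 15×3 + 9×4 + 13×2 + 15×3 + 14×3 + 9×1 + 16×5 + 7×5 = 318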